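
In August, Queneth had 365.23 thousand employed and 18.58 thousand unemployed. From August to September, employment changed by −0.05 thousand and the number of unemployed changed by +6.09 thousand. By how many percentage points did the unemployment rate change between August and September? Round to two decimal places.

August: labor force = 365.23 + 18.58 = 383.81; u = 18.58/383.81 = 4.84%.
September: labor force = 365.18 + 24.67 = 389.85; u = 24.67/389.85 = 6.33%.
Change = 6.33% − 4.84% = +1.49 pp.

The unemployment rate changed by +1.49 percentage points.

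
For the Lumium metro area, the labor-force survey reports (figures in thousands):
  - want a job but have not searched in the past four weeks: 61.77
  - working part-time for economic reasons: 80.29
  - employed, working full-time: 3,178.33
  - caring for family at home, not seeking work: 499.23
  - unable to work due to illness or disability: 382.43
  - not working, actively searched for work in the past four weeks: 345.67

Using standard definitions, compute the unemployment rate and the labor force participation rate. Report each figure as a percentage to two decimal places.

Unemployment rate ≈ 9.59%; labor force participation rate ≈ 79.25%.

Employed = 80.29 + 3,178.33 = 3,258.62 thousand (anyone who worked, including part-time for economic reasons, counts as employed).
Unemployed = 345.67 thousand.
Labor force = 3,258.62 + 345.67 = 3,604.29 thousand.
Not in labor force = 61.77 + 499.23 + 382.43 = 943.43 thousand (those not working and not actively searching are outside the labor force — including those who want a job but have given up searching).
Civilian working-age population = 3,604.29 + 943.43 = 4,547.72 thousand.
Unemployment rate = 345.67 / 3,604.29 = 9.59%.
Labor force participation rate = 3,604.29 / 4,547.72 = 79.25%.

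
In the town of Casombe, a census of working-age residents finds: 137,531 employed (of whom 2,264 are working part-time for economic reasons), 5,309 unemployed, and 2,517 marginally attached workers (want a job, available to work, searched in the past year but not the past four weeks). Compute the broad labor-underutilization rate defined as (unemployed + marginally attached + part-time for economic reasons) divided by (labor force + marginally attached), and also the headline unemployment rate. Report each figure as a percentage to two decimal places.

Labor force = 137,531 + 5,309 = 142,840.
Numerator = 5,309 + 2,517 + 2,264 = 10,090.
Denominator = 142,840 + 2,517 = 145,357.
Broad rate = 10,090 / 145,357 = 6.94%.
Headline unemployment rate = 5,309 / 142,840 = 3.72%.

Broad underutilization rate ≈ 6.94%; headline unemployment rate ≈ 3.72%.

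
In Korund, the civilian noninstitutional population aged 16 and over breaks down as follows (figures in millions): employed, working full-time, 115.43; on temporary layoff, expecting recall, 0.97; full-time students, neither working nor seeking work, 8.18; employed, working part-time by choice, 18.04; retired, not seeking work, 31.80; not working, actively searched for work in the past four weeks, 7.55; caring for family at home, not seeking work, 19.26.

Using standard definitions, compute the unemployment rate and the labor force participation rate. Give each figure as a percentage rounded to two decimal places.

Employed = 115.43 + 18.04 = 133.47 million.
Unemployed = 0.97 + 7.55 = 8.52 million (jobless and actively searching, or on temporary layoff).
Labor force = 133.47 + 8.52 = 141.99 million.
Not in labor force = 8.18 + 31.80 + 19.26 = 59.24 million (those not working and not actively searching are outside the labor force).
Civilian working-age population = 141.99 + 59.24 = 201.23 million.
Unemployment rate = 8.52 / 141.99 = 6.00%.
Labor force participation rate = 141.99 / 201.23 = 70.56%.

Unemployment rate ≈ 6.00%; labor force participation rate ≈ 70.56%.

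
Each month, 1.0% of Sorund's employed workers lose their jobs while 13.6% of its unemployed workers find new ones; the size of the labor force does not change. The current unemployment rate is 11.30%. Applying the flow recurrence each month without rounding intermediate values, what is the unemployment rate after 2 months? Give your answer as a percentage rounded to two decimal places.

Unemployment rate after two months ≈ 10.10%.

With a fixed labor force, u_{t+1} = u_t + s·(1−u_t) − f·u_t = u_t·(1−s−f) + s.
Here 1−s−f = 0.854 and s = 0.010.
u_1 = 0.113000 × 0.854 + 0.010 = 0.106502.
u_2 = 0.106502 × 0.854 + 0.010 = 0.100953.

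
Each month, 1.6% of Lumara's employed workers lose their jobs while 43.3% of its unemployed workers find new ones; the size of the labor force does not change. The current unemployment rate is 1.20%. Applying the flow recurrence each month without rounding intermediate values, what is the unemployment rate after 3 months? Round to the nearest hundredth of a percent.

Unemployment rate after three months ≈ 3.17%.

With a fixed labor force, u_{t+1} = u_t + s·(1−u_t) − f·u_t = u_t·(1−s−f) + s.
Here 1−s−f = 0.551 and s = 0.016.
u_1 = 0.012000 × 0.551 + 0.016 = 0.022612.
u_2 = 0.022612 × 0.551 + 0.016 = 0.028459.
u_3 = 0.028459 × 0.551 + 0.016 = 0.031681.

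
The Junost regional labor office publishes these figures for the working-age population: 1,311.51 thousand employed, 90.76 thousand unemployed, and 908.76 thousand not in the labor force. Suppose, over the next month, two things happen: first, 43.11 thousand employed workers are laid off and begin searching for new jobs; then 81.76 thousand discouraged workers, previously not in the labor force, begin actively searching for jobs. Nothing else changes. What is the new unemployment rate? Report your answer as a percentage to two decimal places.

Initially, labor force = 1,311.51 + 90.76 = 1,402.27 thousand, so u = 90.76/1,402.27 = 6.47%.
After the first change, employed falls and unemployed rises by 43.11; labor force unchanged → E = 1,268.40, U = 133.87, labor force = 1,402.27 thousand.
After the second change, unemployed and labor force both rise by 81.76 → E = 1,268.40, U = 215.63, labor force = 1,484.03 thousand.
New unemployment rate = 215.63 / 1,484.03 = 14.53%.

New unemployment rate ≈ 14.53%.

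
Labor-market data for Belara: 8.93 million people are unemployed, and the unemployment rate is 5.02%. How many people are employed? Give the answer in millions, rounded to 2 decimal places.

About 168.96 million are employed.

Labor force = U / u = 8.93 / 0.0502 ≈ 177.89 million.
Employed = labor force − unemployed = 177.89 − 8.93 = 168.96 million.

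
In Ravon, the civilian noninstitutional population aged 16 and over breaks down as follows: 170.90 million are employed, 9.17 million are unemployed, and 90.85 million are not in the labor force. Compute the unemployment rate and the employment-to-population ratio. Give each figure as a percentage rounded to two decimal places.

Labor force = employed + unemployed = 170.90 + 9.17 = 180.07 million.
Working-age population = 180.07 + 90.85 = 270.92 million.
Unemployment rate = 9.17 / 180.07 = 5.09%.
Employment-population ratio = 170.90 / 270.92 = 63.08%.

Unemployment rate ≈ 5.09%; employment-population ratio ≈ 63.08%.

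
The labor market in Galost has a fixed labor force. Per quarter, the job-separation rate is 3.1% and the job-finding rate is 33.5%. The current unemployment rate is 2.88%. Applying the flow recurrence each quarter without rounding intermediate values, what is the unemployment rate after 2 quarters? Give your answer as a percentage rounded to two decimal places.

With a fixed labor force, u_{t+1} = u_t + s·(1−u_t) − f·u_t = u_t·(1−s−f) + s.
Here 1−s−f = 0.634 and s = 0.031.
u_1 = 0.028800 × 0.634 + 0.031 = 0.049259.
u_2 = 0.049259 × 0.634 + 0.031 = 0.062230.

Unemployment rate after two quarters ≈ 6.22%.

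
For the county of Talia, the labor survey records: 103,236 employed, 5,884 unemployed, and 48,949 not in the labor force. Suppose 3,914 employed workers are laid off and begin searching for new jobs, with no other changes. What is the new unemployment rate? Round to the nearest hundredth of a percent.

Initially, labor force = 103,236 + 5,884 = 109,120, so u = 5,884/109,120 = 5.39%.
After the change, employed falls and unemployed rises by 3,914; labor force unchanged → E = 99,322, U = 9,798, labor force = 109,120.
New unemployment rate = 9,798 / 109,120 = 8.98%.

New unemployment rate ≈ 8.98%.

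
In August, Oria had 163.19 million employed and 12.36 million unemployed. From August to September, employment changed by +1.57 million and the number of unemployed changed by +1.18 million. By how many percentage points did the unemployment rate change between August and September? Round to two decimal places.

The unemployment rate changed by +0.55 percentage points.

August: labor force = 163.19 + 12.36 = 175.55; u = 12.36/175.55 = 7.04%.
September: labor force = 164.76 + 13.54 = 178.30; u = 13.54/178.30 = 7.59%.
Change = 7.59% − 7.04% = +0.55 pp.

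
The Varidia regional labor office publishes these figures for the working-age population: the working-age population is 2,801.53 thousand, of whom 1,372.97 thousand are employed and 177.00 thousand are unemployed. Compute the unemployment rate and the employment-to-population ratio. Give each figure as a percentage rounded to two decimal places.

Unemployment rate ≈ 11.42%; employment-population ratio ≈ 49.01%.

Labor force = employed + unemployed = 1,372.97 + 177.00 = 1,549.97 thousand.
Unemployment rate = 177.00 / 1,549.97 = 11.42%.
Employment-population ratio = 1,372.97 / 2,801.53 = 49.01%.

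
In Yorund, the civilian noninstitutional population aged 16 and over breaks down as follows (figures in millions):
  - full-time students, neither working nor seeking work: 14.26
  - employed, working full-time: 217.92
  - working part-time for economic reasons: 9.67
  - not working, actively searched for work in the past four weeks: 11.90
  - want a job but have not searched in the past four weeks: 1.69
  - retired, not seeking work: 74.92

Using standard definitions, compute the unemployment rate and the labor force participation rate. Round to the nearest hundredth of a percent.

Employed = 217.92 + 9.67 = 227.59 million (anyone who worked, including part-time for economic reasons, counts as employed).
Unemployed = 11.90 million.
Labor force = 227.59 + 11.90 = 239.49 million.
Not in labor force = 14.26 + 1.69 + 74.92 = 90.87 million (those not working and not actively searching are outside the labor force — including those who want a job but have given up searching).
Civilian working-age population = 239.49 + 90.87 = 330.36 million.
Unemployment rate = 11.90 / 239.49 = 4.97%.
Labor force participation rate = 239.49 / 330.36 = 72.49%.

Unemployment rate ≈ 4.97%; labor force participation rate ≈ 72.49%.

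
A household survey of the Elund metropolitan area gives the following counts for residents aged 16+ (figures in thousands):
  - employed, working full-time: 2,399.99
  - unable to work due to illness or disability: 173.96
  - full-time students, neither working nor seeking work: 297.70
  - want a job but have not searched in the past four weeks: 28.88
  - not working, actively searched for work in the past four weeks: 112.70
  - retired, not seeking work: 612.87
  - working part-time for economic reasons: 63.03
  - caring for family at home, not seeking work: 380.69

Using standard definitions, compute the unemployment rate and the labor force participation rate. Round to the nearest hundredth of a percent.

Unemployment rate ≈ 4.38%; labor force participation rate ≈ 63.29%.

Employed = 2,399.99 + 63.03 = 2,463.02 thousand (anyone who worked, including part-time for economic reasons, counts as employed).
Unemployed = 112.70 thousand.
Labor force = 2,463.02 + 112.70 = 2,575.72 thousand.
Not in labor force = 173.96 + 297.70 + 28.88 + 612.87 + 380.69 = 1,494.10 thousand (those not working and not actively searching are outside the labor force — including those who want a job but have given up searching).
Civilian working-age population = 2,575.72 + 1,494.10 = 4,069.82 thousand.
Unemployment rate = 112.70 / 2,575.72 = 4.38%.
Labor force participation rate = 2,575.72 / 4,069.82 = 63.29%.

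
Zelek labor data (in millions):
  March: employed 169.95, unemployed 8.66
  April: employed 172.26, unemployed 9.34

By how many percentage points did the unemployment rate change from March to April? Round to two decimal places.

March: labor force = 169.95 + 8.66 = 178.61; u = 8.66/178.61 = 4.85%.
April: labor force = 172.26 + 9.34 = 181.60; u = 9.34/181.60 = 5.14%.
Change = 5.14% − 4.85% = +0.29 pp.

The unemployment rate changed by +0.29 percentage points.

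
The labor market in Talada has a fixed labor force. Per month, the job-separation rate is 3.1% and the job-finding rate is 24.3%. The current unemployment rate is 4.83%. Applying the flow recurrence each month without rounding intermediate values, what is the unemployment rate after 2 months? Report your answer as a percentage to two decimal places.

With a fixed labor force, u_{t+1} = u_t + s·(1−u_t) − f·u_t = u_t·(1−s−f) + s.
Here 1−s−f = 0.726 and s = 0.031.
u_1 = 0.048300 × 0.726 + 0.031 = 0.066066.
u_2 = 0.066066 × 0.726 + 0.031 = 0.078964.

Unemployment rate after two months ≈ 7.90%.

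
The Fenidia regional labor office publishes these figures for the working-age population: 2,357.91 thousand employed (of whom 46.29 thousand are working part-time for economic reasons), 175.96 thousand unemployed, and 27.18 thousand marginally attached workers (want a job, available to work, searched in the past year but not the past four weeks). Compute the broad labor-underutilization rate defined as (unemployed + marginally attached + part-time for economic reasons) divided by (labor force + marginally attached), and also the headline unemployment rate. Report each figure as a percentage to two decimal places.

Labor force = 2,357.91 + 175.96 = 2,533.87 thousand.
Numerator = 175.96 + 27.18 + 46.29 = 249.43 thousand.
Denominator = 2,533.87 + 27.18 = 2,561.05 thousand.
Broad rate = 249.43 / 2,561.05 = 9.74%.
Headline unemployment rate = 175.96 / 2,533.87 = 6.94%.

Broad underutilization rate ≈ 9.74%; headline unemployment rate ≈ 6.94%.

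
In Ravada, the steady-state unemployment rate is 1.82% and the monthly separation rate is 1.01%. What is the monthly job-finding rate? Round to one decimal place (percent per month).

From u* = s/(s+f): f = s·(1−u)/u.
f = 1.01 × (1 − 0.0182) / 0.0182 = 0.9916 / 0.0182 ≈ 54.5% per month.

Job-finding rate ≈ 54.5% per month.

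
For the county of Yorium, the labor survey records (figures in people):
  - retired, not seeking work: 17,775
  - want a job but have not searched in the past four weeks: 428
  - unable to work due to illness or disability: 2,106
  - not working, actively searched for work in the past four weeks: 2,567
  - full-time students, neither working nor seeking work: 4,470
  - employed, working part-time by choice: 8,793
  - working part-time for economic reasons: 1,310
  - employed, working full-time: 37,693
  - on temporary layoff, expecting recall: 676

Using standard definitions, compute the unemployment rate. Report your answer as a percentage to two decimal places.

Unemployment rate ≈ 6.35%.

Employed = 8,793 + 1,310 + 37,693 = 47,796 (anyone who worked, including part-time for economic reasons, counts as employed).
Unemployed = 2,567 + 676 = 3,243 (jobless and actively searching, or on temporary layoff).
Labor force = 47,796 + 3,243 = 51,039.
Unemployment rate = 3,243 / 51,039 = 6.35%.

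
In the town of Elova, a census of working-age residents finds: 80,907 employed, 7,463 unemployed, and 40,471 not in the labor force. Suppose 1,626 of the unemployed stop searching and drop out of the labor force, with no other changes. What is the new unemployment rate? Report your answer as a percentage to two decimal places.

Initially, labor force = 80,907 + 7,463 = 88,370, so u = 7,463/88,370 = 8.45%.
After the change, unemployed and labor force both fall by 1,626 → E = 80,907, U = 5,837, labor force = 86,744.
New unemployment rate = 5,837 / 86,744 = 6.73%.

New unemployment rate ≈ 6.73%.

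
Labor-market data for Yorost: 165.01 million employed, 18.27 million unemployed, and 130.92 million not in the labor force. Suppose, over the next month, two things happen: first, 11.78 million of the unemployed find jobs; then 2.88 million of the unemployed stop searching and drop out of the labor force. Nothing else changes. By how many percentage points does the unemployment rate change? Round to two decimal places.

Initially, labor force = 165.01 + 18.27 = 183.28 million, so u = 18.27/183.28 = 9.97%.
After the first change, unemployed falls and employed rises by 11.78; labor force unchanged → E = 176.79, U = 6.49, labor force = 183.28 million.
After the second change, unemployed and labor force both fall by 2.88 → E = 176.79, U = 3.61, labor force = 180.40 million.
New unemployment rate = 3.61 / 180.40 = 2.00%.
Change = 2.00% − 9.97% = −7.97 percentage points.

The unemployment rate changes by −7.97 percentage points.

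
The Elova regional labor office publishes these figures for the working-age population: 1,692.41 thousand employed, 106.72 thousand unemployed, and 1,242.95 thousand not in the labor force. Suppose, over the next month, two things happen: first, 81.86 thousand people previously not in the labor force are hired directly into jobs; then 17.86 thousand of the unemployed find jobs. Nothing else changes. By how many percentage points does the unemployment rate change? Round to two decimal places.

Initially, labor force = 1,692.41 + 106.72 = 1,799.13 thousand, so u = 106.72/1,799.13 = 5.93%.
After the first change, employed and labor force both rise by 81.86; unemployed unchanged → E = 1,774.27, U = 106.72, labor force = 1,880.99 thousand.
After the second change, unemployed falls and employed rises by 17.86; labor force unchanged → E = 1,792.13, U = 88.86, labor force = 1,880.99 thousand.
New unemployment rate = 88.86 / 1,880.99 = 4.72%.
Change = 4.72% − 5.93% = −1.21 percentage points.

The unemployment rate changes by −1.21 percentage points.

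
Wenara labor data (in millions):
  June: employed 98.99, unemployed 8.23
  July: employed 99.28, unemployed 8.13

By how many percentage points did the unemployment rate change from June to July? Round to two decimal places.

June: labor force = 98.99 + 8.23 = 107.22; u = 8.23/107.22 = 7.68%.
July: labor force = 99.28 + 8.13 = 107.41; u = 8.13/107.41 = 7.57%.
Change = 7.57% − 7.68% = −0.11 pp.

The unemployment rate changed by −0.11 percentage points.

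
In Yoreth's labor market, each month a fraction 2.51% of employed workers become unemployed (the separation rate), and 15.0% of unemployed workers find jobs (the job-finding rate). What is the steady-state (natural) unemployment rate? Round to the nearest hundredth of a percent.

At steady state the flows balance: s·E = f·U, so U/(E+U) = s/(s+f).
u* = 2.51 / (2.51 + 15.0) = 2.51 / 17.51 = 14.33%.

Steady-state unemployment rate ≈ 14.33%.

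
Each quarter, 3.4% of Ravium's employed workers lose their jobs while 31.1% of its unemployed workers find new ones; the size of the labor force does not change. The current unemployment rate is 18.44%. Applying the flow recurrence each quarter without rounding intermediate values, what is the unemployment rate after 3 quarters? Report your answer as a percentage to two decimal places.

Unemployment rate after three quarters ≈ 12.27%.

With a fixed labor force, u_{t+1} = u_t + s·(1−u_t) − f·u_t = u_t·(1−s−f) + s.
Here 1−s−f = 0.655 and s = 0.034.
u_1 = 0.184400 × 0.655 + 0.034 = 0.154782.
u_2 = 0.154782 × 0.655 + 0.034 = 0.135382.
u_3 = 0.135382 × 0.655 + 0.034 = 0.122675.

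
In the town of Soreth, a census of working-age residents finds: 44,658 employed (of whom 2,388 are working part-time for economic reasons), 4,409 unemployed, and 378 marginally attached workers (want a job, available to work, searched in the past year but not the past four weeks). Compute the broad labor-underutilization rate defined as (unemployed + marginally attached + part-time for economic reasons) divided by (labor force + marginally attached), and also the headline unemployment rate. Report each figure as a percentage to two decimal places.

Labor force = 44,658 + 4,409 = 49,067.
Numerator = 4,409 + 378 + 2,388 = 7,175.
Denominator = 49,067 + 378 = 49,445.
Broad rate = 7,175 / 49,445 = 14.51%.
Headline unemployment rate = 4,409 / 49,067 = 8.99%.

Broad underutilization rate ≈ 14.51%; headline unemployment rate ≈ 8.99%.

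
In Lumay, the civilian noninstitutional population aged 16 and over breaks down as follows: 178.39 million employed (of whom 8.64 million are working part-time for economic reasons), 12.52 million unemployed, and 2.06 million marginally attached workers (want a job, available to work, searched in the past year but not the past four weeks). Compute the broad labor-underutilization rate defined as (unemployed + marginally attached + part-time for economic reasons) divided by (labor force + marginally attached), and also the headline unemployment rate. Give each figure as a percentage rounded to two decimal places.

Broad underutilization rate ≈ 12.03%; headline unemployment rate ≈ 6.56%.

Labor force = 178.39 + 12.52 = 190.91 million.
Numerator = 12.52 + 2.06 + 8.64 = 23.22 million.
Denominator = 190.91 + 2.06 = 192.97 million.
Broad rate = 23.22 / 192.97 = 12.03%.
Headline unemployment rate = 12.52 / 190.91 = 6.56%.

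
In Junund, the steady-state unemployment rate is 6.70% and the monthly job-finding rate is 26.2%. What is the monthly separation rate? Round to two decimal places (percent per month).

From u* = s/(s+f): s = u·f/(1−u).
s = 0.0670 × 26.2 / (1 − 0.0670) = 1.7554 / 0.9330 ≈ 1.88% per month.

Separation rate ≈ 1.88% per month.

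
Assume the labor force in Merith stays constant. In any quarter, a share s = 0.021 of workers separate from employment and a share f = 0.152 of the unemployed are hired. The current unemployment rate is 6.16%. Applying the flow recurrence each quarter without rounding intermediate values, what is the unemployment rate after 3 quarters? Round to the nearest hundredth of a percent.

With a fixed labor force, u_{t+1} = u_t + s·(1−u_t) − f·u_t = u_t·(1−s−f) + s.
Here 1−s−f = 0.827 and s = 0.021.
u_1 = 0.061600 × 0.827 + 0.021 = 0.071943.
u_2 = 0.071943 × 0.827 + 0.021 = 0.080497.
u_3 = 0.080497 × 0.827 + 0.021 = 0.087571.

Unemployment rate after three quarters ≈ 8.76%.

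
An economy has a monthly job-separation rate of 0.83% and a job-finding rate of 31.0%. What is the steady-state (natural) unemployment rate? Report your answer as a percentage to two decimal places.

At steady state the flows balance: s·E = f·U, so U/(E+U) = s/(s+f).
u* = 0.83 / (0.83 + 31.0) = 0.83 / 31.83 = 2.61%.

Steady-state unemployment rate ≈ 2.61%.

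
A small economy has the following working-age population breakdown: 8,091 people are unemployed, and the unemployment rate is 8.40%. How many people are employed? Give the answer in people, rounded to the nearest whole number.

About 88,230 are employed.

Labor force = U / u = 8,091 / 0.0840 ≈ 96,321.
Employed = labor force − unemployed = 96,321 − 8,091 = 88,230.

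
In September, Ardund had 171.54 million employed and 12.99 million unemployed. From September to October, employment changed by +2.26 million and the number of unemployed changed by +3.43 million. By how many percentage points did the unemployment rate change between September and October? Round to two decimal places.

September: labor force = 171.54 + 12.99 = 184.53; u = 12.99/184.53 = 7.04%.
October: labor force = 173.80 + 16.42 = 190.22; u = 16.42/190.22 = 8.63%.
Change = 8.63% − 7.04% = +1.59 pp.

The unemployment rate changed by +1.59 percentage points.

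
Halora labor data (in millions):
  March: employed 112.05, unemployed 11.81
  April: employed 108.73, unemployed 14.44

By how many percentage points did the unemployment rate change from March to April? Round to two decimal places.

March: labor force = 112.05 + 11.81 = 123.86; u = 11.81/123.86 = 9.53%.
April: labor force = 108.73 + 14.44 = 123.17; u = 14.44/123.17 = 11.72%.
Change = 11.72% − 9.53% = +2.19 pp.

The unemployment rate changed by +2.19 percentage points.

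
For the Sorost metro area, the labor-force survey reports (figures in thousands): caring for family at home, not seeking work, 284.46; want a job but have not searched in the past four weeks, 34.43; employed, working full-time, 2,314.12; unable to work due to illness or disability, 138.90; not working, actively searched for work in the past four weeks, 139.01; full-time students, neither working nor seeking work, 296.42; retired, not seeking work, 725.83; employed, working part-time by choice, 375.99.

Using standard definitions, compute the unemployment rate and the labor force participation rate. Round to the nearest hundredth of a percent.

Employed = 2,314.12 + 375.99 = 2,690.11 thousand.
Unemployed = 139.01 thousand.
Labor force = 2,690.11 + 139.01 = 2,829.12 thousand.
Not in labor force = 284.46 + 34.43 + 138.90 + 296.42 + 725.83 = 1,480.04 thousand (those not working and not actively searching are outside the labor force — including those who want a job but have given up searching).
Civilian working-age population = 2,829.12 + 1,480.04 = 4,309.16 thousand.
Unemployment rate = 139.01 / 2,829.12 = 4.91%.
Labor force participation rate = 2,829.12 / 4,309.16 = 65.65%.

Unemployment rate ≈ 4.91%; labor force participation rate ≈ 65.65%.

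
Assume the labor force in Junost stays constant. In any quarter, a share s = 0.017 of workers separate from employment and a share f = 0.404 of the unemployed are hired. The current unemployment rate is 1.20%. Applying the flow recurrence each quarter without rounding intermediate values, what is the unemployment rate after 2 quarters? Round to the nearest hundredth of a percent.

With a fixed labor force, u_{t+1} = u_t + s·(1−u_t) − f·u_t = u_t·(1−s−f) + s.
Here 1−s−f = 0.579 and s = 0.017.
u_1 = 0.012000 × 0.579 + 0.017 = 0.023948.
u_2 = 0.023948 × 0.579 + 0.017 = 0.030866.

Unemployment rate after two quarters ≈ 3.09%.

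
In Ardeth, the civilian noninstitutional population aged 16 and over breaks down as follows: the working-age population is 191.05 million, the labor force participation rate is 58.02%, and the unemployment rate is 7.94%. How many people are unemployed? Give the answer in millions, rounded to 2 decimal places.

About 8.80 million are unemployed.

Labor force = 0.5802 × 191.05 = 110.85 million.
Unemployed = 0.0794 × 110.85 ≈ 8.80 million.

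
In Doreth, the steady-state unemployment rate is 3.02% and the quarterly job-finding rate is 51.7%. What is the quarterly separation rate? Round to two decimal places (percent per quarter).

Separation rate ≈ 1.61% per quarter.

From u* = s/(s+f): s = u·f/(1−u).
s = 0.0302 × 51.7 / (1 − 0.0302) = 1.5613 / 0.9698 ≈ 1.61% per quarter.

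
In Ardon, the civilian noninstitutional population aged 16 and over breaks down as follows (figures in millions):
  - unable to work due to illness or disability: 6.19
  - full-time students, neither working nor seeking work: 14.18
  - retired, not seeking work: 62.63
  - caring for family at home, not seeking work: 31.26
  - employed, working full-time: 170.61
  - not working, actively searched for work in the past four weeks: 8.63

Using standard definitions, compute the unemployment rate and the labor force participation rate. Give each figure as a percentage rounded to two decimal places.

Unemployment rate ≈ 4.81%; labor force participation rate ≈ 61.07%.

Employed = 170.61 million.
Unemployed = 8.63 million.
Labor force = 170.61 + 8.63 = 179.24 million.
Not in labor force = 6.19 + 14.18 + 62.63 + 31.26 = 114.26 million (those not working and not actively searching are outside the labor force).
Civilian working-age population = 179.24 + 114.26 = 293.50 million.
Unemployment rate = 8.63 / 179.24 = 4.81%.
Labor force participation rate = 179.24 / 293.50 = 61.07%.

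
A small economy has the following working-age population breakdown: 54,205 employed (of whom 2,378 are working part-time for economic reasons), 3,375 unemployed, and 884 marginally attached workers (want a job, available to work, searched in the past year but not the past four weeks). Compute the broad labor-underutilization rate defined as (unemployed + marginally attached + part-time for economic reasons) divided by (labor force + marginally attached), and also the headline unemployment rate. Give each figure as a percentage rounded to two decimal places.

Labor force = 54,205 + 3,375 = 57,580.
Numerator = 3,375 + 884 + 2,378 = 6,637.
Denominator = 57,580 + 884 = 58,464.
Broad rate = 6,637 / 58,464 = 11.35%.
Headline unemployment rate = 3,375 / 57,580 = 5.86%.

Broad underutilization rate ≈ 11.35%; headline unemployment rate ≈ 5.86%.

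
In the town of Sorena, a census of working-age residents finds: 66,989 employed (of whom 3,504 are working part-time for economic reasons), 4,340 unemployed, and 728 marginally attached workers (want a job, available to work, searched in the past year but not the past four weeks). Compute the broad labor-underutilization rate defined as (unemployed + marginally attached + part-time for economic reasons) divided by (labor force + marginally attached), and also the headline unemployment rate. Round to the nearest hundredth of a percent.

Broad underutilization rate ≈ 11.90%; headline unemployment rate ≈ 6.08%.

Labor force = 66,989 + 4,340 = 71,329.
Numerator = 4,340 + 728 + 3,504 = 8,572.
Denominator = 71,329 + 728 = 72,057.
Broad rate = 8,572 / 72,057 = 11.90%.
Headline unemployment rate = 4,340 / 71,329 = 6.08%.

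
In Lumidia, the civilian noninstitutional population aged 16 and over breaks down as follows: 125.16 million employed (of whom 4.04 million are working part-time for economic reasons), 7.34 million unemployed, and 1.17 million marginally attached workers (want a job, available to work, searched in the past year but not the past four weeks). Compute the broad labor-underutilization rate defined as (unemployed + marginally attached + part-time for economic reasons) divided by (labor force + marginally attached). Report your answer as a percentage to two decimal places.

Labor force = 125.16 + 7.34 = 132.50 million.
Numerator = 7.34 + 1.17 + 4.04 = 12.55 million.
Denominator = 132.50 + 1.17 = 133.67 million.
Broad rate = 12.55 / 133.67 = 9.39%.

Broad underutilization rate ≈ 9.39%.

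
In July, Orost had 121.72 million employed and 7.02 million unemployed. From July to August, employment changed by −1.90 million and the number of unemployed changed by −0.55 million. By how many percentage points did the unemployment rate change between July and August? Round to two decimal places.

The unemployment rate changed by −0.33 percentage points.

July: labor force = 121.72 + 7.02 = 128.74; u = 7.02/128.74 = 5.45%.
August: labor force = 119.82 + 6.47 = 126.29; u = 6.47/126.29 = 5.12%.
Change = 5.12% − 5.45% = −0.33 pp.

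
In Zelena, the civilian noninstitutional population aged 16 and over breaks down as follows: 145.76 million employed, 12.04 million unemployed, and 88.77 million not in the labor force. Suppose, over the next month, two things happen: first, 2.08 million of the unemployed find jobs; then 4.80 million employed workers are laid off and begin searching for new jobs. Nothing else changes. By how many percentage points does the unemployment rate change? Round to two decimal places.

Initially, labor force = 145.76 + 12.04 = 157.80 million, so u = 12.04/157.80 = 7.63%.
After the first change, unemployed falls and employed rises by 2.08; labor force unchanged → E = 147.84, U = 9.96, labor force = 157.80 million.
After the second change, employed falls and unemployed rises by 4.80; labor force unchanged → E = 143.04, U = 14.76, labor force = 157.80 million.
New unemployment rate = 14.76 / 157.80 = 9.35%.
Change = 9.35% − 7.63% = +1.72 percentage points.

The unemployment rate changes by +1.72 percentage points.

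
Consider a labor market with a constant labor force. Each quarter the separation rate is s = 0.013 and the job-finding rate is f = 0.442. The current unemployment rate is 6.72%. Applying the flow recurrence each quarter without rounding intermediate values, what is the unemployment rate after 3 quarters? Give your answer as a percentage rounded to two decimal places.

With a fixed labor force, u_{t+1} = u_t + s·(1−u_t) − f·u_t = u_t·(1−s−f) + s.
Here 1−s−f = 0.545 and s = 0.013.
u_1 = 0.067200 × 0.545 + 0.013 = 0.049624.
u_2 = 0.049624 × 0.545 + 0.013 = 0.040045.
u_3 = 0.040045 × 0.545 + 0.013 = 0.034825.

Unemployment rate after three quarters ≈ 3.48%.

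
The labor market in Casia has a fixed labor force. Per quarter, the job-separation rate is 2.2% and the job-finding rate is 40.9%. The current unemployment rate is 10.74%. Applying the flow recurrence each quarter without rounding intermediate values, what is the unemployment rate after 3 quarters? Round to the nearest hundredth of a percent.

Unemployment rate after three quarters ≈ 6.14%.

With a fixed labor force, u_{t+1} = u_t + s·(1−u_t) − f·u_t = u_t·(1−s−f) + s.
Here 1−s−f = 0.569 and s = 0.022.
u_1 = 0.107400 × 0.569 + 0.022 = 0.083111.
u_2 = 0.083111 × 0.569 + 0.022 = 0.069290.
u_3 = 0.069290 × 0.569 + 0.022 = 0.061426.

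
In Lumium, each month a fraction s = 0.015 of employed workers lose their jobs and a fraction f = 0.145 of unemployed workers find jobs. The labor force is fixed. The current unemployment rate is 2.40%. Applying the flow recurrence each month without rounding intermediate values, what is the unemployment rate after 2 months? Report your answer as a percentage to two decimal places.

With a fixed labor force, u_{t+1} = u_t + s·(1−u_t) − f·u_t = u_t·(1−s−f) + s.
Here 1−s−f = 0.840 and s = 0.015.
u_1 = 0.024000 × 0.840 + 0.015 = 0.035160.
u_2 = 0.035160 × 0.840 + 0.015 = 0.044534.

Unemployment rate after two months ≈ 4.45%.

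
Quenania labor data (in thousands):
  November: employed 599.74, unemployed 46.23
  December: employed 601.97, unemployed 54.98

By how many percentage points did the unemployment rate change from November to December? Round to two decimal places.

The unemployment rate changed by +1.21 percentage points.

November: labor force = 599.74 + 46.23 = 645.97; u = 46.23/645.97 = 7.16%.
December: labor force = 601.97 + 54.98 = 656.95; u = 54.98/656.95 = 8.37%.
Change = 8.37% − 7.16% = +1.21 pp.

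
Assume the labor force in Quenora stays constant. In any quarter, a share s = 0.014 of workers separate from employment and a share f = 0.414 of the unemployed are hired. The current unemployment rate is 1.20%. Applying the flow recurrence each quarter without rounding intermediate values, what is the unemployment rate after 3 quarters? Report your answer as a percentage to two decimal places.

Unemployment rate after three quarters ≈ 2.88%.

With a fixed labor force, u_{t+1} = u_t + s·(1−u_t) − f·u_t = u_t·(1−s−f) + s.
Here 1−s−f = 0.572 and s = 0.014.
u_1 = 0.012000 × 0.572 + 0.014 = 0.020864.
u_2 = 0.020864 × 0.572 + 0.014 = 0.025934.
u_3 = 0.025934 × 0.572 + 0.014 = 0.028834.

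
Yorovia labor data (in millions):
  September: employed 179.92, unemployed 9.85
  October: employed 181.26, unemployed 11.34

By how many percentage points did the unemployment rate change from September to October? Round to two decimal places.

The unemployment rate changed by +0.70 percentage points.

September: labor force = 179.92 + 9.85 = 189.77; u = 9.85/189.77 = 5.19%.
October: labor force = 181.26 + 11.34 = 192.60; u = 11.34/192.60 = 5.89%.
Change = 5.89% − 5.19% = +0.70 pp.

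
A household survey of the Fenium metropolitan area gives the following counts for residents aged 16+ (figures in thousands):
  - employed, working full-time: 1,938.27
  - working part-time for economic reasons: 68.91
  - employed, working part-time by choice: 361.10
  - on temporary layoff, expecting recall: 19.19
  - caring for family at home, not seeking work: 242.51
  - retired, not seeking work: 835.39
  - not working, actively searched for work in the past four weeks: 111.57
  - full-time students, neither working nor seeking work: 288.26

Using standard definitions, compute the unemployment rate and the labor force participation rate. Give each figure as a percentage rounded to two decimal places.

Unemployment rate ≈ 5.23%; labor force participation rate ≈ 64.65%.

Employed = 1,938.27 + 68.91 + 361.10 = 2,368.28 thousand (anyone who worked, including part-time for economic reasons, counts as employed).
Unemployed = 19.19 + 111.57 = 130.76 thousand (jobless and actively searching, or on temporary layoff).
Labor force = 2,368.28 + 130.76 = 2,499.04 thousand.
Not in labor force = 242.51 + 835.39 + 288.26 = 1,366.16 thousand (those not working and not actively searching are outside the labor force).
Civilian working-age population = 2,499.04 + 1,366.16 = 3,865.20 thousand.
Unemployment rate = 130.76 / 2,499.04 = 5.23%.
Labor force participation rate = 2,499.04 / 3,865.20 = 64.65%.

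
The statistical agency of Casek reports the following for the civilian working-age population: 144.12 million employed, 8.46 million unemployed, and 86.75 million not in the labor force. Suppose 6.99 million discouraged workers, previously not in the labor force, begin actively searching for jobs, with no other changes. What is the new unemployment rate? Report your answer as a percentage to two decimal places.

New unemployment rate ≈ 9.68%.

Initially, labor force = 144.12 + 8.46 = 152.58 million, so u = 8.46/152.58 = 5.54%.
After the change, unemployed and labor force both rise by 6.99 → E = 144.12, U = 15.45, labor force = 159.57 million.
New unemployment rate = 15.45 / 159.57 = 9.68%.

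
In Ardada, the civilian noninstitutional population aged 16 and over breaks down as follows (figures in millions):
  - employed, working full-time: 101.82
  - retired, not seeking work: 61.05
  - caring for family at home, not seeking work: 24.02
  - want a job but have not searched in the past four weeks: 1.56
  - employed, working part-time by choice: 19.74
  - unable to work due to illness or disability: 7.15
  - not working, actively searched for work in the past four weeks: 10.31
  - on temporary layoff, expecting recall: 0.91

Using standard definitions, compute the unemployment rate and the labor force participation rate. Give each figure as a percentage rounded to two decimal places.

Employed = 101.82 + 19.74 = 121.56 million.
Unemployed = 10.31 + 0.91 = 11.22 million (jobless and actively searching, or on temporary layoff).
Labor force = 121.56 + 11.22 = 132.78 million.
Not in labor force = 61.05 + 24.02 + 1.56 + 7.15 = 93.78 million (those not working and not actively searching are outside the labor force — including those who want a job but have given up searching).
Civilian working-age population = 132.78 + 93.78 = 226.56 million.
Unemployment rate = 11.22 / 132.78 = 8.45%.
Labor force participation rate = 132.78 / 226.56 = 58.61%.

Unemployment rate ≈ 8.45%; labor force participation rate ≈ 58.61%.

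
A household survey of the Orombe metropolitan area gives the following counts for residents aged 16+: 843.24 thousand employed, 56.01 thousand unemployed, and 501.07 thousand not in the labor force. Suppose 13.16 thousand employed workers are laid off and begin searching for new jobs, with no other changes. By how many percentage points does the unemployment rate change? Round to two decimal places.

The unemployment rate changes by +1.46 percentage points.

Initially, labor force = 843.24 + 56.01 = 899.25 thousand, so u = 56.01/899.25 = 6.23%.
After the change, employed falls and unemployed rises by 13.16; labor force unchanged → E = 830.08, U = 69.17, labor force = 899.25 thousand.
New unemployment rate = 69.17 / 899.25 = 7.69%.
Change = 7.69% − 6.23% = +1.46 percentage points.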